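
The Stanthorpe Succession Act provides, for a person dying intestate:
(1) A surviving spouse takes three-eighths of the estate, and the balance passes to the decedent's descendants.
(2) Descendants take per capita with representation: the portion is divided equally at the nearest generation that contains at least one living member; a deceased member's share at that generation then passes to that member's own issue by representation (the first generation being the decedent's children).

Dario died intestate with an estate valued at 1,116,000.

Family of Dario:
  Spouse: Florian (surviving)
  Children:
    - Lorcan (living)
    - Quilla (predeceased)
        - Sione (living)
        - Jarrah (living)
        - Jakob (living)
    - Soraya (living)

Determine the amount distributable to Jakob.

Florian takes three-eighths of 1,116,000 = 418,500. The remaining 697,500 passes to the descendants.
The descendants' portion (697,500) is divided into 3 shares of 232,500: Lorcan and Soraya each take 232,500; Quilla's 232,500 share passes to Quilla's issue.
Quilla's share (232,500) is divided into 3 shares of 77,500: Sione, Jarrah, and Jakob each take 77,500.

Jakob receives 77,500.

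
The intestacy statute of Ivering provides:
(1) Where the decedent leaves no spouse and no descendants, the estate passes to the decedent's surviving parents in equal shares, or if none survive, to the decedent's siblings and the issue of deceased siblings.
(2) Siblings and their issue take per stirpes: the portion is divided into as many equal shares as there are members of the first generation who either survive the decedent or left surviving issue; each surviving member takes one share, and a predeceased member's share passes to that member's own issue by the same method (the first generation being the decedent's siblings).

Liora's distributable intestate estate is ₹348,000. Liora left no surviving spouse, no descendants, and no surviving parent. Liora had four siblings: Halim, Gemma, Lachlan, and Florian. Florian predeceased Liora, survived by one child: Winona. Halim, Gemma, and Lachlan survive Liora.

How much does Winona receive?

Winona receives ₹87,000.

The entire ₹348,000 passes to the siblings and their issue.
That amount (₹348,000) is divided into 4 shares of ₹87,000: Halim, Gemma, and Lachlan each take ₹87,000; Florian's ₹87,000 share passes to Florian's issue.
Florian's share (₹87,000) passes entirely to Winona.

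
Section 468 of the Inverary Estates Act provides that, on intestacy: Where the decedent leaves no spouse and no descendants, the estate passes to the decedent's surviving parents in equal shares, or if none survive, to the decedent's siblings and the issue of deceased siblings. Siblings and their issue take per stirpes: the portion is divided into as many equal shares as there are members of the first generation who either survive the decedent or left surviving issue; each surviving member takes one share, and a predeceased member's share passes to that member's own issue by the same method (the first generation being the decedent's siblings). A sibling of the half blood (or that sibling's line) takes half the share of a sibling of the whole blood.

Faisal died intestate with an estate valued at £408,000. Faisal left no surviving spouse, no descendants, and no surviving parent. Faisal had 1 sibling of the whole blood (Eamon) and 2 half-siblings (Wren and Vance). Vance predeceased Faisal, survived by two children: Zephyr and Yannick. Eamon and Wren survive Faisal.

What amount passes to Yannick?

The entire £408,000 passes to the siblings and their issue.
Counting each half-blood sibling's line as half a unit, there are 2 units in £408,000, so one unit is £204,000. Whole-blood lines (Eamon) take £204,000 each; half-blood lines (Wren and Vance) take £102,000 each.
Vance's share (£102,000) is divided into 2 shares of £51,000: Zephyr and Yannick each take £51,000.

Yannick receives £51,000.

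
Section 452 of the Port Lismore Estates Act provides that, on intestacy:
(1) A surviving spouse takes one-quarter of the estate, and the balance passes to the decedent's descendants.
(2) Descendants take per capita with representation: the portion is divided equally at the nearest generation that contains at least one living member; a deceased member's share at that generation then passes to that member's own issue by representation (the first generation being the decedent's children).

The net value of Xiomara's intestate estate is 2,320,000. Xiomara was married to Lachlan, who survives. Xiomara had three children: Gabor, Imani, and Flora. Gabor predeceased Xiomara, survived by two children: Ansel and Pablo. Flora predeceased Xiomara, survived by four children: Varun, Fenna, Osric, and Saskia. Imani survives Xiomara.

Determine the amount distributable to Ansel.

Ansel receives 290,000.

Lachlan takes one-quarter of 2,320,000 = 580,000. The remaining 1,740,000 passes to the descendants.
The descendants' portion (1,740,000) is divided into 3 shares of 580,000: Imani takes 580,000; Gabor's 580,000 share passes to Gabor's issue; Flora's 580,000 share passes to Flora's issue.
Gabor's share (580,000) is divided into 2 shares of 290,000: Ansel and Pablo each take 290,000.
Flora's share (580,000) is divided into 4 shares of 145,000: Varun, Fenna, Osric, and Saskia each take 145,000.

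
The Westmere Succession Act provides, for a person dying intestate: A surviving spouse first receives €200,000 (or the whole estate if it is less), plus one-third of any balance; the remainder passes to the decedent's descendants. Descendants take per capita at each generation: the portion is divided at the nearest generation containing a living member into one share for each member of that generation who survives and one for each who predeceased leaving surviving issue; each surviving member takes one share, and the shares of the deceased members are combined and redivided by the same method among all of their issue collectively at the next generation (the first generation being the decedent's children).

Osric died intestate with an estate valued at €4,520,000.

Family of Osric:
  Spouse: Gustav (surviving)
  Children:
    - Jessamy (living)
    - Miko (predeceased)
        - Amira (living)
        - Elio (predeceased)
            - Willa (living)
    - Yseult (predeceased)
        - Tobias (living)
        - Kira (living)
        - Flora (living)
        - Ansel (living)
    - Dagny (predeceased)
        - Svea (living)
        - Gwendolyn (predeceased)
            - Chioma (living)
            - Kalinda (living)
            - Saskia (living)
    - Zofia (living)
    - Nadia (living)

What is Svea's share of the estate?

Svea receives €180,000.

Gustav first takes €200,000, leaving a balance of €4,320,000. Gustav then takes one-third of the balance (€1,440,000), for a total of €1,640,000. The remaining €2,880,000 passes to the descendants.
The descendants' portion (€2,880,000) is divided at the children's generation into 6 shares of €480,000. Jessamy, Zofia, and Nadia each take €480,000. The 3 shares of the deceased (Miko, Yseult, and Dagny) are combined into a pool of €1,440,000.
That pool (€1,440,000) is divided at the grandchildren's generation into 8 shares of €180,000. Amira, Tobias, Kira, Flora, Ansel, and Svea each take €180,000. The 2 shares of the deceased (Elio and Gwendolyn) are combined into a pool of €360,000.
That pool (€360,000) is divided at the great-grandchildren's generation equally among Willa, Chioma, Kalinda, and Saskia: €90,000 each.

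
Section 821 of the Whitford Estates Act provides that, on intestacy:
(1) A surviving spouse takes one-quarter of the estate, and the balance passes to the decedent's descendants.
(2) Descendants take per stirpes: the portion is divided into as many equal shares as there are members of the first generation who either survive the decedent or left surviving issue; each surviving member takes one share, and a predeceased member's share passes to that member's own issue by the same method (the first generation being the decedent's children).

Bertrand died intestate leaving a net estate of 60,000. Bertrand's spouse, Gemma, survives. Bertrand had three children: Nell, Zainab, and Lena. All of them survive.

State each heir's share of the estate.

Gemma takes one-quarter of 60,000 = 15,000. The remaining 45,000 passes to the descendants.
The descendants' portion (45,000) is divided into 3 shares of 15,000: Nell, Zainab, and Lena each take 15,000.

Gemma: 15,000; Nell: 15,000; Zainab: 15,000; Lena: 15,000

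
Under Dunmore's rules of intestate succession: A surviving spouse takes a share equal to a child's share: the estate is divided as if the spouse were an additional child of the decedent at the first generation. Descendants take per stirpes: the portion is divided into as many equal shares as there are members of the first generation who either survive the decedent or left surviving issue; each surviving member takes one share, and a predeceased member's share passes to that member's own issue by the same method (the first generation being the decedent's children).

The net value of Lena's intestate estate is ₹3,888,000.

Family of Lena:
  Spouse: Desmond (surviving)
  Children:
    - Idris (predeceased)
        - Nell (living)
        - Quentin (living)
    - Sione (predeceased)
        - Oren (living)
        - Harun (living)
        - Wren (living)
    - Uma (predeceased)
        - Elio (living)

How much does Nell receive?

The spouse counts as an additional share at the children's level, so there are 4 primary shares of ₹972,000. Desmond takes one such share (₹972,000).
The children's combined portion (₹2,916,000) is divided into 3 shares of ₹972,000: Idris's ₹972,000 share passes to Idris's issue; Sione's ₹972,000 share passes to Sione's issue; Uma's ₹972,000 share passes to Uma's issue.
Idris's share (₹972,000) is divided into 2 shares of ₹486,000: Nell and Quentin each take ₹486,000.
Sione's share (₹972,000) is divided into 3 shares of ₹324,000: Oren, Harun, and Wren each take ₹324,000.
Uma's share (₹972,000) passes entirely to Elio.

Nell receives ₹486,000.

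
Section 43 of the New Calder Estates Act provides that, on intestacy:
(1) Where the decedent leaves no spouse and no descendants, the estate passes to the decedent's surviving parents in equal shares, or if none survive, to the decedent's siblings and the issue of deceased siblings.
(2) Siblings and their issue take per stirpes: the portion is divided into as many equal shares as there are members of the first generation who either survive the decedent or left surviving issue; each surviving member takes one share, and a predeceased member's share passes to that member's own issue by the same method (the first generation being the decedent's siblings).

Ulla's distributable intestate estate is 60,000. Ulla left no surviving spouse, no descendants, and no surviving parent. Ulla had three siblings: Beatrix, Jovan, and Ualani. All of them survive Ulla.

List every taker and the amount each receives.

The entire 60,000 passes to the siblings and their issue.
That amount (60,000) is divided into 3 shares of 20,000: Beatrix, Jovan, and Ualani each take 20,000.

Beatrix: 20,000; Jovan: 20,000; Ualani: 20,000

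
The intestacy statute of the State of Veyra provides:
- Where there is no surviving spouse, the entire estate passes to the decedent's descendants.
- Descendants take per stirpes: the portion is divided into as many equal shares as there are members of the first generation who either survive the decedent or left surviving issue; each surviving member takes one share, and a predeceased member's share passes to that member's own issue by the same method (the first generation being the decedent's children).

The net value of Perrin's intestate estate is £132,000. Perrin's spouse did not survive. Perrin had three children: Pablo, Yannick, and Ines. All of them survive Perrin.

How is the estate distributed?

Pablo: £44,000; Yannick: £44,000; Ines: £44,000

The entire £132,000 passes to the descendants.
That amount (£132,000) is divided into 3 shares of £44,000: Pablo, Yannick, and Ines each take £44,000.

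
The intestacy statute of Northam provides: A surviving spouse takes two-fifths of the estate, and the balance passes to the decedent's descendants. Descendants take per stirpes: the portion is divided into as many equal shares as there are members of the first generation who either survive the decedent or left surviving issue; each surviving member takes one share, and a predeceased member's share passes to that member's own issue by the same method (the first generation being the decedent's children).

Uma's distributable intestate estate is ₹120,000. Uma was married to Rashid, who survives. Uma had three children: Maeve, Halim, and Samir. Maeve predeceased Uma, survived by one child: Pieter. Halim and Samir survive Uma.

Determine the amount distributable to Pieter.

Rashid takes two-fifths of ₹120,000 = ₹48,000. The remaining ₹72,000 passes to the descendants.
The descendants' portion (₹72,000) is divided into 3 shares of ₹24,000: Halim and Samir each take ₹24,000; Maeve's ₹24,000 share passes to Maeve's issue.
Maeve's share (₹24,000) passes entirely to Pieter.

Pieter receives ₹24,000.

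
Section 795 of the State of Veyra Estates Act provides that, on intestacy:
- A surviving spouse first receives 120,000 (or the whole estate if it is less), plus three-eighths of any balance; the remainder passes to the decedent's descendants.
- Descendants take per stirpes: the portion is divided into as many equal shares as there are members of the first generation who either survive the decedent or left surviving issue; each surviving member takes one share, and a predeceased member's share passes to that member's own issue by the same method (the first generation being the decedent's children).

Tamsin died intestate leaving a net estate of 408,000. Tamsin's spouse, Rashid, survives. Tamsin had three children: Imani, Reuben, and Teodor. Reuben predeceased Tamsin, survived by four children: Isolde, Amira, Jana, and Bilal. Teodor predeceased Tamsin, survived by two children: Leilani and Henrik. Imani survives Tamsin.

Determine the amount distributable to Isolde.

Rashid first takes 120,000, leaving a balance of 288,000. Rashid then takes three-eighths of the balance (108,000), for a total of 228,000. The remaining 180,000 passes to the descendants.
The descendants' portion (180,000) is divided into 3 shares of 60,000: Imani takes 60,000; Reuben's 60,000 share passes to Reuben's issue; Teodor's 60,000 share passes to Teodor's issue.
Reuben's share (60,000) is divided into 4 shares of 15,000: Isolde, Amira, Jana, and Bilal each take 15,000.
Teodor's share (60,000) is divided into 2 shares of 30,000: Leilani and Henrik each take 30,000.

Isolde receives 15,000.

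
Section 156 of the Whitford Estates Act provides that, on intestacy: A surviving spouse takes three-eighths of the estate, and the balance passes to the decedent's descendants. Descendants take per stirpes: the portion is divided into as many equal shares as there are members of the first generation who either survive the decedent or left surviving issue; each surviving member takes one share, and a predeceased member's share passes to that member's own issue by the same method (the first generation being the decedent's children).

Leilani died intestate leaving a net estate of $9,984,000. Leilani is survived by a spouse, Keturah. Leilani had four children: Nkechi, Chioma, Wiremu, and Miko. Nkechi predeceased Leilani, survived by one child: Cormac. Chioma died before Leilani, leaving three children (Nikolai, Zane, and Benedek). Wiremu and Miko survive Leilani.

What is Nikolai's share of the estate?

Nikolai receives $520,000.

Keturah takes three-eighths of $9,984,000 = $3,744,000. The remaining $6,240,000 passes to the descendants.
The descendants' portion ($6,240,000) is divided into 4 shares of $1,560,000: Wiremu and Miko each take $1,560,000; Nkechi's $1,560,000 share passes to Nkechi's issue; Chioma's $1,560,000 share passes to Chioma's issue.
Nkechi's share ($1,560,000) passes entirely to Cormac.
Chioma's share ($1,560,000) is divided into 3 shares of $520,000: Nikolai, Zane, and Benedek each take $520,000.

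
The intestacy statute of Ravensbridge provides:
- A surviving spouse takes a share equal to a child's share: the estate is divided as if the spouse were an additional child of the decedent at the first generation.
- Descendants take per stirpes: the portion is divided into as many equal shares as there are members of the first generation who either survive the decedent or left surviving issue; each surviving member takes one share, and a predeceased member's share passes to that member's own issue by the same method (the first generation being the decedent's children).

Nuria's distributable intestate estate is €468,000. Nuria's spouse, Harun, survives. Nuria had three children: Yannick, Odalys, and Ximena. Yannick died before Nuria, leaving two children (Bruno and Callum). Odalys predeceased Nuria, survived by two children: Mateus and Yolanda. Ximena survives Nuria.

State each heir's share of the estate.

The spouse counts as an additional share at the children's level, so there are 4 primary shares of €117,000. Harun takes one such share (€117,000).
The children's combined portion (€351,000) is divided into 3 shares of €117,000: Ximena takes €117,000; Yannick's €117,000 share passes to Yannick's issue; Odalys's €117,000 share passes to Odalys's issue.
Yannick's share (€117,000) is divided into 2 shares of €58,500: Bruno and Callum each take €58,500.
Odalys's share (€117,000) is divided into 2 shares of €58,500: Mateus and Yolanda each take €58,500.

Harun: €117,000; Bruno: €58,500; Callum: €58,500; Mateus: €58,500; Yolanda: €58,500; Ximena: €117,000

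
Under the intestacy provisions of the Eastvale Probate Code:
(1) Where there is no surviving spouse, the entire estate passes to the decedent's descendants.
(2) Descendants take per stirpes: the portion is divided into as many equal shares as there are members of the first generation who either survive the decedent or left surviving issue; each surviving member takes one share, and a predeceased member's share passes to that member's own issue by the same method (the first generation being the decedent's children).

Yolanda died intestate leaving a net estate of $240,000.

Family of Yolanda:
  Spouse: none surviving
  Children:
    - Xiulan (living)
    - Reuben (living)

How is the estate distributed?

The entire $240,000 passes to the descendants.
That amount ($240,000) is divided into 2 shares of $120,000: Xiulan and Reuben each take $120,000.

Xiulan: $120,000; Reuben: $120,000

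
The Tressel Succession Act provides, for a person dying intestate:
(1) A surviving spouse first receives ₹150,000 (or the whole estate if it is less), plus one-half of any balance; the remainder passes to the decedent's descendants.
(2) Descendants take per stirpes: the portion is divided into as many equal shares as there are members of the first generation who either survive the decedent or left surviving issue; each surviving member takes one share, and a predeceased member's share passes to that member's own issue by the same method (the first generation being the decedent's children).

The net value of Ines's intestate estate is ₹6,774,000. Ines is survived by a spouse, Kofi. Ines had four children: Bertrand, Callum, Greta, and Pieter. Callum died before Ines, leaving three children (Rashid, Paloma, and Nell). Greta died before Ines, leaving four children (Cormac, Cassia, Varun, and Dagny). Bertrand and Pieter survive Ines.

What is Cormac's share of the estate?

Cormac receives ₹207,000.

Kofi first takes ₹150,000, leaving a balance of ₹6,624,000. Kofi then takes one-half of the balance (₹3,312,000), for a total of ₹3,462,000. The remaining ₹3,312,000 passes to the descendants.
The descendants' portion (₹3,312,000) is divided into 4 shares of ₹828,000: Bertrand and Pieter each take ₹828,000; Callum's ₹828,000 share passes to Callum's issue; Greta's ₹828,000 share passes to Greta's issue.
Callum's share (₹828,000) is divided into 3 shares of ₹276,000: Rashid, Paloma, and Nell each take ₹276,000.
Greta's share (₹828,000) is divided into 4 shares of ₹207,000: Cormac, Cassia, Varun, and Dagny each take ₹207,000.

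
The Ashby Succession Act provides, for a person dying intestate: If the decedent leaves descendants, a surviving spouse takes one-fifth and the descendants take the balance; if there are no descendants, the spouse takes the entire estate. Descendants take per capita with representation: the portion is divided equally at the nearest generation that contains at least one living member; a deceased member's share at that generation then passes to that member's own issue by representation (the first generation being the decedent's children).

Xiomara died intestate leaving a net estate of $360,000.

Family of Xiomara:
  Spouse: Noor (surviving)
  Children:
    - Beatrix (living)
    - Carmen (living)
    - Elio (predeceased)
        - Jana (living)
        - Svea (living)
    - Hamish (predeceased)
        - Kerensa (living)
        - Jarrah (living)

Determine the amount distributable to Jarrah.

Noor takes one-fifth of $360,000 = $72,000. The remaining $288,000 passes to the descendants.
The descendants' portion ($288,000) is divided into 4 shares of $72,000: Beatrix and Carmen each take $72,000; Elio's $72,000 share passes to Elio's issue; Hamish's $72,000 share passes to Hamish's issue.
Elio's share ($72,000) is divided into 2 shares of $36,000: Jana and Svea each take $36,000.
Hamish's share ($72,000) is divided into 2 shares of $36,000: Kerensa and Jarrah each take $36,000.

Jarrah receives $36,000.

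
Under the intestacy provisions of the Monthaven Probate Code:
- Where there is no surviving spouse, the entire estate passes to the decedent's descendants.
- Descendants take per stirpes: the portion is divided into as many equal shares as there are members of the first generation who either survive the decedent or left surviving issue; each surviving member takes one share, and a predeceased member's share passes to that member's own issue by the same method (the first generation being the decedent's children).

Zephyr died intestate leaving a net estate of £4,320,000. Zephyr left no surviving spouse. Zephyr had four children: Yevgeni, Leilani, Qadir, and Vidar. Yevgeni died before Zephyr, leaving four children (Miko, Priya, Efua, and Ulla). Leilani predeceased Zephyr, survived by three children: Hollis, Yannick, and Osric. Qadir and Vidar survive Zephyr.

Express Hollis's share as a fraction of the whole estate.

Hollis receives 1/12 of the estate.

The entire £4,320,000 passes to the descendants.
That amount (£4,320,000) is divided into 4 shares of £1,080,000: Qadir and Vidar each take £1,080,000; Yevgeni's £1,080,000 share passes to Yevgeni's issue; Leilani's £1,080,000 share passes to Leilani's issue.
Yevgeni's share (£1,080,000) is divided into 4 shares of £270,000: Miko, Priya, Efua, and Ulla each take £270,000.
Leilani's share (£1,080,000) is divided into 3 shares of £360,000: Hollis, Yannick, and Osric each take £360,000.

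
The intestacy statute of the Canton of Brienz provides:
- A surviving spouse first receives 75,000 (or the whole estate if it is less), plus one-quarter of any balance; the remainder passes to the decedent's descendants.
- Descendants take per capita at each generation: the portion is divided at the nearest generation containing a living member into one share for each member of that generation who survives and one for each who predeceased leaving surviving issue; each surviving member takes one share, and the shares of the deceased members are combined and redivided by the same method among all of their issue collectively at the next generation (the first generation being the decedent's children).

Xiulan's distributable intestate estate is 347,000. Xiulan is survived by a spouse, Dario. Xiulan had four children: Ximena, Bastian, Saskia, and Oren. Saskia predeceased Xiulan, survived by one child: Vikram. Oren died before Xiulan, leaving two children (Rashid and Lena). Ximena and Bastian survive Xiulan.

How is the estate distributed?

Dario first takes 75,000, leaving a balance of 272,000. Dario then takes one-quarter of the balance (68,000), for a total of 143,000. The remaining 204,000 passes to the descendants.
The descendants' portion (204,000) is divided at the children's generation into 4 shares of 51,000. Ximena and Bastian each take 51,000. The 2 shares of the deceased (Saskia and Oren) are combined into a pool of 102,000.
That pool (102,000) is divided at the grandchildren's generation equally among Vikram, Rashid, and Lena: 34,000 each.

Dario: 143,000; Ximena: 51,000; Bastian: 51,000; Vikram: 34,000; Rashid: 34,000; Lena: 34,000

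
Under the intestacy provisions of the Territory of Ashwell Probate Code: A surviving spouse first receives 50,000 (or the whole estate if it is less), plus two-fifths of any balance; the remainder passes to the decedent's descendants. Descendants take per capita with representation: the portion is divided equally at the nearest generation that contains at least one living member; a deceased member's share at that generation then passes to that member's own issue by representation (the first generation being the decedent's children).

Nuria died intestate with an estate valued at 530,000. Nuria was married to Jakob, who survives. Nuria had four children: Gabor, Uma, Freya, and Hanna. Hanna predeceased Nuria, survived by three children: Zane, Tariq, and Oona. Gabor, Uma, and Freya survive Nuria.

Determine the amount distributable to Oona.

Jakob first takes 50,000, leaving a balance of 480,000. Jakob then takes two-fifths of the balance (192,000), for a total of 242,000. The remaining 288,000 passes to the descendants.
The descendants' portion (288,000) is divided into 4 shares of 72,000: Gabor, Uma, and Freya each take 72,000; Hanna's 72,000 share passes to Hanna's issue.
Hanna's share (72,000) is divided into 3 shares of 24,000: Zane, Tariq, and Oona each take 24,000.

Oona receives 24,000.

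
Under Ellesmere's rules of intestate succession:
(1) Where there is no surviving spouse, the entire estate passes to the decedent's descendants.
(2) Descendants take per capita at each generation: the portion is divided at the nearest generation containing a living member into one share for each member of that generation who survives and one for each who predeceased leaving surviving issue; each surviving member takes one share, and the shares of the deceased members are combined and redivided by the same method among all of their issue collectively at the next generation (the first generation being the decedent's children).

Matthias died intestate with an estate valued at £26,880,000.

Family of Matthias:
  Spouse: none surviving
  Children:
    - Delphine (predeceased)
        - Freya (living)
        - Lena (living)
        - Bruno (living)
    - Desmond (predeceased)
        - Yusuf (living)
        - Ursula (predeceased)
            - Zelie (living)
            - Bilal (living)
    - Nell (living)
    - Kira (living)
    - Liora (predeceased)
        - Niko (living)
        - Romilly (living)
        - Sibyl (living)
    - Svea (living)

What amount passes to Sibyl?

Sibyl receives £1,680,000.

The entire £26,880,000 passes to the descendants.
That amount (£26,880,000) is divided at the children's generation into 6 shares of £4,480,000. Nell, Kira, and Svea each take £4,480,000. The 3 shares of the deceased (Delphine, Desmond, and Liora) are combined into a pool of £13,440,000.
That pool (£13,440,000) is divided at the grandchildren's generation into 8 shares of £1,680,000. Freya, Lena, Bruno, Yusuf, Niko, Romilly, and Sibyl each take £1,680,000. The remaining share for the deceased Ursula (£1,680,000) is carried to the next generation.
That pool (£1,680,000) is divided at the great-grandchildren's generation equally among Zelie and Bilal: £840,000 each.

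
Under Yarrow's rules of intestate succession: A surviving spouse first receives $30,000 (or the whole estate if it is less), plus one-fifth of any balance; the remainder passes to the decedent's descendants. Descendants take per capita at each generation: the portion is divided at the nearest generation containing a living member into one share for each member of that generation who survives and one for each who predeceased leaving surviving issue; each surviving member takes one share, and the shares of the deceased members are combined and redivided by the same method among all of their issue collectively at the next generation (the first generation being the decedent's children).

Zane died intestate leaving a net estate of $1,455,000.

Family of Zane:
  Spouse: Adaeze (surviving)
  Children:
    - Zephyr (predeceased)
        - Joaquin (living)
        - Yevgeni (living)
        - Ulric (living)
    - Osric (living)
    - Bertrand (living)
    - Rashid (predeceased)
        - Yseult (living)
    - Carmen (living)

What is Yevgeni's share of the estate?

Yevgeni receives $114,000.

Adaeze first takes $30,000, leaving a balance of $1,425,000. Adaeze then takes one-fifth of the balance ($285,000), for a total of $315,000. The remaining $1,140,000 passes to the descendants.
The descendants' portion ($1,140,000) is divided at the children's generation into 5 shares of $228,000. Osric, Bertrand, and Carmen each take $228,000. The 2 shares of the deceased (Zephyr and Rashid) are combined into a pool of $456,000.
That pool ($456,000) is divided at the grandchildren's generation equally among Joaquin, Yevgeni, Ulric, and Yseult: $114,000 each.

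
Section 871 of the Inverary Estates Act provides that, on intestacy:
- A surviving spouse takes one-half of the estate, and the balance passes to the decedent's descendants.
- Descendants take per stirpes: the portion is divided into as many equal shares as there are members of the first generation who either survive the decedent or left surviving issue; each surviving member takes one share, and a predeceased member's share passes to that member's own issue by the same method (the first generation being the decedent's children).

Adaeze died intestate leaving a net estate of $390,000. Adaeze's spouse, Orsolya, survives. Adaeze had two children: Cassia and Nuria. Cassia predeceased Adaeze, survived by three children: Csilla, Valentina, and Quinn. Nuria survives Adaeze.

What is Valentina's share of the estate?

Orsolya takes one-half of $390,000 = $195,000. The remaining $195,000 passes to the descendants.
The descendants' portion ($195,000) is divided into 2 shares of $97,500: Nuria takes $97,500; Cassia's $97,500 share passes to Cassia's issue.
Cassia's share ($97,500) is divided into 3 shares of $32,500: Csilla, Valentina, and Quinn each take $32,500.

Valentina receives $32,500.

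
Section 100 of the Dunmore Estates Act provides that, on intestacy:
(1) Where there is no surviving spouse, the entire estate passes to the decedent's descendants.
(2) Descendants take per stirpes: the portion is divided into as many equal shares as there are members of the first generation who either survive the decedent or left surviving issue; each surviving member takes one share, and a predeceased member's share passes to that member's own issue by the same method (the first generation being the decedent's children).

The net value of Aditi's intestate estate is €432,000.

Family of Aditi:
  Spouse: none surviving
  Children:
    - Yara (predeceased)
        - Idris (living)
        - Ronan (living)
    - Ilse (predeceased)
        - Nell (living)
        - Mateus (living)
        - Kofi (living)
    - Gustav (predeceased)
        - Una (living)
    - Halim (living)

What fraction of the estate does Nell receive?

Nell receives 1/12 of the estate.

The entire €432,000 passes to the descendants.
That amount (€432,000) is divided into 4 shares of €108,000: Halim takes €108,000; Yara's €108,000 share passes to Yara's issue; Ilse's €108,000 share passes to Ilse's issue; Gustav's €108,000 share passes to Gustav's issue.
Yara's share (€108,000) is divided into 2 shares of €54,000: Idris and Ronan each take €54,000.
Ilse's share (€108,000) is divided into 3 shares of €36,000: Nell, Mateus, and Kofi each take €36,000.
Gustav's share (€108,000) passes entirely to Una.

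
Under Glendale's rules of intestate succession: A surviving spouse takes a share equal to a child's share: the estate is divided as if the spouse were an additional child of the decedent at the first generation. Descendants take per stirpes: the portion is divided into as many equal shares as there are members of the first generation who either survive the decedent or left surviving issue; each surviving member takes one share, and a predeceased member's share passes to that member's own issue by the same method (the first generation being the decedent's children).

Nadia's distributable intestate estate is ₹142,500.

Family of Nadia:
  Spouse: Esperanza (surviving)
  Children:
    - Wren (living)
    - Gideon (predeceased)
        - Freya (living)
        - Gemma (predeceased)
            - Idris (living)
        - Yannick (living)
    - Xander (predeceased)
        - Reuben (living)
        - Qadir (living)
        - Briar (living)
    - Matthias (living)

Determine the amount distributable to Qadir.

Qadir receives ₹9,500.

The spouse counts as an additional share at the children's level, so there are 5 primary shares of ₹28,500. Esperanza takes one such share (₹28,500).
The children's combined portion (₹114,000) is divided into 4 shares of ₹28,500: Wren and Matthias each take ₹28,500; Gideon's ₹28,500 share passes to Gideon's issue; Xander's ₹28,500 share passes to Xander's issue.
Gideon's share (₹28,500) is divided into 3 shares of ₹9,500: Freya and Yannick each take ₹9,500; Gemma's ₹9,500 share passes to Gemma's issue.
Gemma's share (₹9,500) passes entirely to Idris.
Xander's share (₹28,500) is divided into 3 shares of ₹9,500: Reuben, Qadir, and Briar each take ₹9,500.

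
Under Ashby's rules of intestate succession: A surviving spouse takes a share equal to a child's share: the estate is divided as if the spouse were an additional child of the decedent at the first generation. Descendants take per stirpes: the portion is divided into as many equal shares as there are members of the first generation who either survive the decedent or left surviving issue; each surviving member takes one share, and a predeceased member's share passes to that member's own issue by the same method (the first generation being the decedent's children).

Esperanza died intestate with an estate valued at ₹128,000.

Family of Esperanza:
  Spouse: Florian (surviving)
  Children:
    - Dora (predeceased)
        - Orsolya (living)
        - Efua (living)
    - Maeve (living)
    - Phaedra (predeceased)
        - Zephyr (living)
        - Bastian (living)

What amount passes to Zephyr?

Zephyr receives ₹16,000.

The spouse counts as an additional share at the children's level, so there are 4 primary shares of ₹32,000. Florian takes one such share (₹32,000).
The children's combined portion (₹96,000) is divided into 3 shares of ₹32,000: Maeve takes ₹32,000; Dora's ₹32,000 share passes to Dora's issue; Phaedra's ₹32,000 share passes to Phaedra's issue.
Dora's share (₹32,000) is divided into 2 shares of ₹16,000: Orsolya and Efua each take ₹16,000.
Phaedra's share (₹32,000) is divided into 2 shares of ₹16,000: Zephyr and Bastian each take ₹16,000.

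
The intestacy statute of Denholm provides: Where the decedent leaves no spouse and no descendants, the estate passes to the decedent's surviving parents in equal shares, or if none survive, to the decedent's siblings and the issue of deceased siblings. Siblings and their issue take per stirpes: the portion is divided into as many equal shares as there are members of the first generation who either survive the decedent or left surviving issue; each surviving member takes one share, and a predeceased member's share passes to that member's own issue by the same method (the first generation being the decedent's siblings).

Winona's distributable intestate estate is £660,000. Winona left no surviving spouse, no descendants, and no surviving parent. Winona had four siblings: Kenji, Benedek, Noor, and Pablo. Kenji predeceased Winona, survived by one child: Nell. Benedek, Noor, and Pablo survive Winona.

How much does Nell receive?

Nell receives £165,000.

The entire £660,000 passes to the siblings and their issue.
That amount (£660,000) is divided into 4 shares of £165,000: Benedek, Noor, and Pablo each take £165,000; Kenji's £165,000 share passes to Kenji's issue.
Kenji's share (£165,000) passes entirely to Nell.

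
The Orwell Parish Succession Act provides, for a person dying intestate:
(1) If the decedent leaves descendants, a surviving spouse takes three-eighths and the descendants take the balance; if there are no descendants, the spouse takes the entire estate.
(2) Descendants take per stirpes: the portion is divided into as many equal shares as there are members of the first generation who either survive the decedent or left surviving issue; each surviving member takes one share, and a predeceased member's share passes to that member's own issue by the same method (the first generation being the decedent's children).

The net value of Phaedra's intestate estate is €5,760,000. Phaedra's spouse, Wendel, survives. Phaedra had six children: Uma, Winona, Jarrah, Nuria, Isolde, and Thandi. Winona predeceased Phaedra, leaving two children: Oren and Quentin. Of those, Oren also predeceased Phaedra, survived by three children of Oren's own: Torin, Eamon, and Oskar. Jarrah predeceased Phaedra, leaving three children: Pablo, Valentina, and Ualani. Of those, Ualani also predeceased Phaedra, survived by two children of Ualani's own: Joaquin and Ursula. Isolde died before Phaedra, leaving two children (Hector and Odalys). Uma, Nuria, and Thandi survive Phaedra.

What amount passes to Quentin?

Wendel takes three-eighths of €5,760,000 = €2,160,000. The remaining €3,600,000 passes to the descendants.
The descendants' portion (€3,600,000) is divided into 6 shares of €600,000: Uma, Nuria, and Thandi each take €600,000; Winona's €600,000 share passes to Winona's issue; Jarrah's €600,000 share passes to Jarrah's issue; Isolde's €600,000 share passes to Isolde's issue.
Winona's share (€600,000) is divided into 2 shares of €300,000: Quentin takes €300,000; Oren's €300,000 share passes to Oren's issue.
Oren's share (€300,000) is divided into 3 shares of €100,000: Torin, Eamon, and Oskar each take €100,000.
Jarrah's share (€600,000) is divided into 3 shares of €200,000: Pablo and Valentina each take €200,000; Ualani's €200,000 share passes to Ualani's issue.
Ualani's share (€200,000) is divided into 2 shares of €100,000: Joaquin and Ursula each take €100,000.
Isolde's share (€600,000) is divided into 2 shares of €300,000: Hector and Odalys each take €300,000.

Quentin receives €300,000.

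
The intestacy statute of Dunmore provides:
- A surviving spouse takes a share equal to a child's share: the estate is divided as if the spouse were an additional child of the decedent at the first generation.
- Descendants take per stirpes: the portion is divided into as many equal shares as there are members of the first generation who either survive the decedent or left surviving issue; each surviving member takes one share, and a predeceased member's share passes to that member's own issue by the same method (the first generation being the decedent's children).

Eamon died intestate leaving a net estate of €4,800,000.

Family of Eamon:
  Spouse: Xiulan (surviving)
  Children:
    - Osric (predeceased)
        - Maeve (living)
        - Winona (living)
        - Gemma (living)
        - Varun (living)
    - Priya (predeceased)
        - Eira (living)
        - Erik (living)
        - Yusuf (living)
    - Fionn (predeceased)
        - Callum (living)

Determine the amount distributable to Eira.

Eira receives €400,000.

The spouse counts as an additional share at the children's level, so there are 4 primary shares of €1,200,000. Xiulan takes one such share (€1,200,000).
The children's combined portion (€3,600,000) is divided into 3 shares of €1,200,000: Osric's €1,200,000 share passes to Osric's issue; Priya's €1,200,000 share passes to Priya's issue; Fionn's €1,200,000 share passes to Fionn's issue.
Osric's share (€1,200,000) is divided into 4 shares of €300,000: Maeve, Winona, Gemma, and Varun each take €300,000.
Priya's share (€1,200,000) is divided into 3 shares of €400,000: Eira, Erik, and Yusuf each take €400,000.
Fionn's share (€1,200,000) passes entirely to Callum.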